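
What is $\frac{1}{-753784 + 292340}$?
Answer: $- \frac{1}{461444} \approx -2.1671 \cdot 10^{-6}$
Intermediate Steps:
$\frac{1}{-753784 + 292340} = \frac{1}{-461444} = - \frac{1}{461444}$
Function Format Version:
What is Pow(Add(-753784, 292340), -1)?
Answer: Rational(-1, 461444) ≈ -2.1671e-6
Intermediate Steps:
Pow(Add(-753784, 292340), -1) = Pow(-461444, -1) = Rational(-1, 461444)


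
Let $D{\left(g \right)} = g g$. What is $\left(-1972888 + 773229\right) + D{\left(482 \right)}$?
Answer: $-967335$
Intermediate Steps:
$D{\left(g \right)} = g^{2}$
$\left(-1972888 + 773229\right) + D{\left(482 \right)} = \left(-1972888 + 773229\right) + 482^{2} = -1199659 + 232324 = -967335$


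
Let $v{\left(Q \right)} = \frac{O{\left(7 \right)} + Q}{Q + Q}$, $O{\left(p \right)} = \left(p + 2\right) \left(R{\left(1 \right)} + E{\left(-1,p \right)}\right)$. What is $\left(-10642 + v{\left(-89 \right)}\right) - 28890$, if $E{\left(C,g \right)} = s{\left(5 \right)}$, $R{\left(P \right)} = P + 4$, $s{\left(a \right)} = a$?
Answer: $- \frac{7036697}{178} \approx -39532.0$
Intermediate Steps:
$R{\left(P \right)} = 4 + P$
$E{\left(C,g \right)} = 5$
$O{\left(p \right)} = 20 + 10 p$ ($O{\left(p \right)} = \left(p + 2\right) \left(\left(4 + 1\right) + 5\right) = \left(2 + p\right) \left(5 + 5\right) = \left(2 + p\right) 10 = 20 + 10 p$)
$v{\left(Q \right)} = \frac{90 + Q}{2 Q}$ ($v{\left(Q \right)} = \frac{\left(20 + 10 \cdot 7\right) + Q}{Q + Q} = \frac{\left(20 + 70\right) + Q}{2 Q} = \left(90 + Q\right) \frac{1}{2 Q} = \frac{90 + Q}{2 Q}$)
$\left(-10642 + v{\left(-89 \right)}\right) - 28890 = \left(-10642 + \frac{90 - 89}{2 \left(-89\right)}\right) - 28890 = \left(-10642 + \frac{1}{2} \left(- \frac{1}{89}\right) 1\right) - 28890 = \left(-10642 - \frac{1}{178}\right) - 28890 = - \frac{1894277}{178} - 28890 = - \frac{7036697}{178}$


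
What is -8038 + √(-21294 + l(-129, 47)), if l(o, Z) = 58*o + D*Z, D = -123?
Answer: -8038 + I*√34557 ≈ -8038.0 + 185.9*I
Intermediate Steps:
l(o, Z) = -123*Z + 58*o (l(o, Z) = 58*o - 123*Z = -123*Z + 58*o)
-8038 + √(-21294 + l(-129, 47)) = -8038 + √(-21294 + (-123*47 + 58*(-129))) = -8038 + √(-21294 + (-5781 - 7482)) = -8038 + √(-21294 - 13263) = -8038 + √(-34557) = -8038 + I*√34557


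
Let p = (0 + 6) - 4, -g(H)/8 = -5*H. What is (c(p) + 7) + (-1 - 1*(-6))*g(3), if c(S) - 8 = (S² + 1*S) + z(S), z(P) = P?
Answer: 623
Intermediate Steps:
g(H) = 40*H (g(H) = -(-40)*H = 40*H)
p = 2 (p = 6 - 4 = 2)
c(S) = 8 + S² + 2*S (c(S) = 8 + ((S² + 1*S) + S) = 8 + ((S² + S) + S) = 8 + ((S + S²) + S) = 8 + (S² + 2*S) = 8 + S² + 2*S)
(c(p) + 7) + (-1 - 1*(-6))*g(3) = ((8 + 2² + 2*2) + 7) + (-1 - 1*(-6))*(40*3) = ((8 + 4 + 4) + 7) + (-1 + 6)*120 = (16 + 7) + 5*120 = 23 + 600 = 623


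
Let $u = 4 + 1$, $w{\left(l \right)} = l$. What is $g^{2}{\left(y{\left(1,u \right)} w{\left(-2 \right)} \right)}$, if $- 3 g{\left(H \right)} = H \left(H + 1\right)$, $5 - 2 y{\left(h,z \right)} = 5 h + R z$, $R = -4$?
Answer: $\frac{144400}{9} \approx 16044.0$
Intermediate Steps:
$u = 5$
$y{\left(h,z \right)} = \frac{5}{2} + 2 z - \frac{5 h}{2}$ ($y{\left(h,z \right)} = \frac{5}{2} - \frac{5 h - 4 z}{2} = \frac{5}{2} - \frac{- 4 z + 5 h}{2} = \frac{5}{2} - \left(- 2 z + \frac{5 h}{2}\right) = \frac{5}{2} + 2 z - \frac{5 h}{2}$)
$g{\left(H \right)} = - \frac{H \left(1 + H\right)}{3}$ ($g{\left(H \right)} = - \frac{H \left(H + 1\right)}{3} = - \frac{H \left(1 + H\right)}{3}$)
$g^{2}{\left(y{\left(1,u \right)} w{\left(-2 \right)} \right)} = \left(- \frac{\left(\frac{5}{2} + 2 \cdot 5 - \frac{5}{2}\right) \left(-2\right) \left(1 + \left(\frac{5}{2} + 2 \cdot 5 - \frac{5}{2}\right) \left(-2\right)\right)}{3}\right)^{2} = \left(- \frac{\left(\frac{5}{2} + 10 - \frac{5}{2}\right) \left(-2\right) \left(1 + \left(\frac{5}{2} + 10 - \frac{5}{2}\right) \left(-2\right)\right)}{3}\right)^{2} = \left(- \frac{10 \left(-2\right) \left(1 + 10 \left(-2\right)\right)}{3}\right)^{2} = \left(\left(- \frac{1}{3}\right) \left(-20\right) \left(1 - 20\right)\right)^{2} = \left(\left(- \frac{1}{3}\right) \left(-20\right) \left(-19\right)\right)^{2} = \left(- \frac{380}{3}\right)^{2} = \frac{144400}{9}$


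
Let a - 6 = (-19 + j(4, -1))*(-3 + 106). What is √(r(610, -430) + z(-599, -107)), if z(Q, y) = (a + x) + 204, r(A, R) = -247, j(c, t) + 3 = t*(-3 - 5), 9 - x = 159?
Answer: 3*I*√181 ≈ 40.361*I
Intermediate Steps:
x = -150 (x = 9 - 1*159 = 9 - 159 = -150)
j(c, t) = -3 - 8*t (j(c, t) = -3 + t*(-3 - 5) = -3 + t*(-8) = -3 - 8*t)
a = -1436 (a = 6 + (-19 + (-3 - 8*(-1)))*(-3 + 106) = 6 + (-19 + (-3 + 8))*103 = 6 + (-19 + 5)*103 = 6 - 14*103 = 6 - 1442 = -1436)
z(Q, y) = -1382 (z(Q, y) = (-1436 - 150) + 204 = -1586 + 204 = -1382)
√(r(610, -430) + z(-599, -107)) = √(-247 - 1382) = √(-1629) = 3*I*√181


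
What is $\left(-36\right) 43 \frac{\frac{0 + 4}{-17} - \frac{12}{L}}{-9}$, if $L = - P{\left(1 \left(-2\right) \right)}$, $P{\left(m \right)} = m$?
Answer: $- \frac{18232}{17} \approx -1072.5$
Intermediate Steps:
$L = 2$ ($L = - 1 \left(-2\right) = \left(-1\right) \left(-2\right) = 2$)
$\left(-36\right) 43 \frac{\frac{0 + 4}{-17} - \frac{12}{L}}{-9} = \left(-36\right) 43 \frac{\frac{0 + 4}{-17} - \frac{12}{2}}{-9} = - 1548 \left(4 \left(- \frac{1}{17}\right) - 6\right) \left(- \frac{1}{9}\right) = - 1548 \left(- \frac{4}{17} - 6\right) \left(- \frac{1}{9}\right) = - 1548 \left(\left(- \frac{106}{17}\right) \left(- \frac{1}{9}\right)\right) = \left(-1548\right) \frac{106}{153} = - \frac{18232}{17}$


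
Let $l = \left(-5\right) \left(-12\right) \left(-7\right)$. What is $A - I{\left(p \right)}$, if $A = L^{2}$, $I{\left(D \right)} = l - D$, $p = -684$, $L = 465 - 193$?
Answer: $73720$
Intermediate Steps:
$l = -420$ ($l = 60 \left(-7\right) = -420$)
$L = 272$ ($L = 465 - 193 = 272$)
$I{\left(D \right)} = -420 - D$
$A = 73984$ ($A = 272^{2} = 73984$)
$A - I{\left(p \right)} = 73984 - \left(-420 - -684\right) = 73984 - \left(-420 + 684\right) = 73984 - 264 = 73720$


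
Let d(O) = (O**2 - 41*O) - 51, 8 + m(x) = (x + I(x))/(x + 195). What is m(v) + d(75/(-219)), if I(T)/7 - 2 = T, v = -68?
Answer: -33172417/676783 ≈ -49.015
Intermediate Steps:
I(T) = 14 + 7*T
m(x) = -8 + (14 + 8*x)/(195 + x) (m(x) = -8 + (x + (14 + 7*x))/(x + 195) = -8 + (14 + 8*x)/(195 + x))
d(O) = -51 + O**2 - 41*O
m(v) + d(75/(-219)) = -1546/(195 - 68) + (-51 + (75/(-219))**2 - 3075/(-219)) = -1546/127 + (-51 + (75*(-1/219))**2 - 3075*(-1)/219) = -1546*1/127 + (-51 + (-25/73)**2 - 41*(-25/73)) = -1546/127 + (-51 + 625/5329 + 1025/73) = -1546/127 - 196329/5329 = -33172417/676783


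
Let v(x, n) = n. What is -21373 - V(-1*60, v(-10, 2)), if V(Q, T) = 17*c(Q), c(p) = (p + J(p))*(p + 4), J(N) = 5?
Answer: -73733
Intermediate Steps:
c(p) = (4 + p)*(5 + p) (c(p) = (p + 5)*(p + 4) = (5 + p)*(4 + p) = (4 + p)*(5 + p))
V(Q, T) = 340 + 17*Q² + 153*Q (V(Q, T) = 17*(20 + Q² + 9*Q) = 340 + 17*Q² + 153*Q)
-21373 - V(-1*60, v(-10, 2)) = -21373 - (340 + 17*(-1*60)² + 153*(-1*60)) = -21373 - (340 + 17*(-60)² + 153*(-60)) = -21373 - (340 + 17*3600 - 9180) = -21373 - (340 + 61200 - 9180) = -21373 - 1*52360 = -21373 - 52360 = -73733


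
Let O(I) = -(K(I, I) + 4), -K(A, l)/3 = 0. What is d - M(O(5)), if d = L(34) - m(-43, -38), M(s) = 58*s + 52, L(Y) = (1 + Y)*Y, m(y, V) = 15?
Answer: 1355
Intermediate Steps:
K(A, l) = 0 (K(A, l) = -3*0 = 0)
O(I) = -4 (O(I) = -(0 + 4) = -1*4 = -4)
L(Y) = Y*(1 + Y)
M(s) = 52 + 58*s
d = 1175 (d = 34*(1 + 34) - 1*15 = 34*35 - 15 = 1190 - 15 = 1175)
d - M(O(5)) = 1175 - (52 + 58*(-4)) = 1175 - (52 - 232) = 1175 - 1*(-180) = 1175 + 180 = 1355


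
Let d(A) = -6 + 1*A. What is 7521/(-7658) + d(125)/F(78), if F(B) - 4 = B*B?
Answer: -22438273/23310952 ≈ -0.96256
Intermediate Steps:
d(A) = -6 + A
F(B) = 4 + B² (F(B) = 4 + B*B = 4 + B²)
7521/(-7658) + d(125)/F(78) = 7521/(-7658) + (-6 + 125)/(4 + 78²) = 7521*(-1/7658) + 119/(4 + 6084) = -7521/7658 + 119/6088 = -22438273/23310952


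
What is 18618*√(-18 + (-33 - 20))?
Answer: 18618*I*√71 ≈ 1.5688e+5*I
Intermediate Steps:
18618*√(-18 + (-33 - 20)) = 18618*√(-18 - 53) = 18618*√(-71) = 18618*(I*√71) = 18618*I*√71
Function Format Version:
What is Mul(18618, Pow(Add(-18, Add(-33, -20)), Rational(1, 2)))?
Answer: Mul(18618, I, Pow(71, Rational(1, 2))) ≈ Mul(1.5688e+5, I)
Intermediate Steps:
Mul(18618, Pow(Add(-18, Add(-33, -20)), Rational(1, 2))) = Mul(18618, Pow(Add(-18, -53), Rational(1, 2))) = Mul(18618, Pow(-71, Rational(1, 2))) = Mul(18618, Mul(I, Pow(71, Rational(1, 2)))) = Mul(18618, I, Pow(71, Rational(1, 2)))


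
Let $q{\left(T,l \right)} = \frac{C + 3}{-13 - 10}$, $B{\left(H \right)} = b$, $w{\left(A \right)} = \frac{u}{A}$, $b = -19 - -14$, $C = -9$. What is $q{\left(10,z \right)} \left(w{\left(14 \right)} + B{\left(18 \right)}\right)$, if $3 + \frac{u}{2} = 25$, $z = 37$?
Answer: $- \frac{78}{161} \approx -0.48447$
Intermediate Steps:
$u = 44$ ($u = -6 + 2 \cdot 25 = -6 + 50 = 44$)
$b = -5$ ($b = -19 + 14 = -5$)
$w{\left(A \right)} = \frac{44}{A}$
$B{\left(H \right)} = -5$
$q{\left(T,l \right)} = \frac{6}{23}$ ($q{\left(T,l \right)} = \frac{-9 + 3}{-13 - 10} = - \frac{6}{-23} = \left(-6\right) \left(- \frac{1}{23}\right) = \frac{6}{23}$)
$q{\left(10,z \right)} \left(w{\left(14 \right)} + B{\left(18 \right)}\right) = \frac{6 \left(\frac{44}{14} - 5\right)}{23} = \frac{6 \left(44 \cdot \frac{1}{14} - 5\right)}{23} = \frac{6 \left(\frac{22}{7} - 5\right)}{23} = \frac{6}{23} \left(- \frac{13}{7}\right) = - \frac{78}{161}$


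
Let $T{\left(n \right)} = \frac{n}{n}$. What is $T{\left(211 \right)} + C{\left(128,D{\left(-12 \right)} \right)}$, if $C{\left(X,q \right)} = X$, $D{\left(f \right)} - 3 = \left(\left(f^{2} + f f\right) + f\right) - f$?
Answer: $129$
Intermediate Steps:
$D{\left(f \right)} = 3 + 2 f^{2}$ ($D{\left(f \right)} = 3 - \left(- f^{2} - f f\right) = 3 + \left(\left(\left(f^{2} + f^{2}\right) + f\right) - f\right) = 3 + \left(\left(2 f^{2} + f\right) - f\right) = 3 + \left(\left(f + 2 f^{2}\right) - f\right) = 3 + 2 f^{2}$)
$T{\left(n \right)} = 1$
$T{\left(211 \right)} + C{\left(128,D{\left(-12 \right)} \right)} = 1 + 128 = 129$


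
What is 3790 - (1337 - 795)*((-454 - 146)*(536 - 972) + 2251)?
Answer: -143003452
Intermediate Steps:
3790 - (1337 - 795)*((-454 - 146)*(536 - 972) + 2251) = 3790 - 542*(-600*(-436) + 2251) = 3790 - 542*(261600 + 2251) = 3790 - 542*263851 = 3790 - 1*143007242 = 3790 - 143007242 = -143003452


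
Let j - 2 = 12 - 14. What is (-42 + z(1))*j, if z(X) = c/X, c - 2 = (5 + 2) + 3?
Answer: 0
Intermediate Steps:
c = 12 (c = 2 + ((5 + 2) + 3) = 2 + (7 + 3) = 2 + 10 = 12)
z(X) = 12/X
j = 0 (j = 2 + (12 - 14) = 2 - 2 = 0)
(-42 + z(1))*j = (-42 + 12/1)*0 = (-42 + 12*1)*0 = (-42 + 12)*0 = -30*0 = 0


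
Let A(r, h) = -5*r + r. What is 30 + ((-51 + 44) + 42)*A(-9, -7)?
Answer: 1290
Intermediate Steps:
A(r, h) = -4*r
30 + ((-51 + 44) + 42)*A(-9, -7) = 30 + ((-51 + 44) + 42)*(-4*(-9)) = 30 + (-7 + 42)*36 = 30 + 35*36 = 30 + 1260 = 1290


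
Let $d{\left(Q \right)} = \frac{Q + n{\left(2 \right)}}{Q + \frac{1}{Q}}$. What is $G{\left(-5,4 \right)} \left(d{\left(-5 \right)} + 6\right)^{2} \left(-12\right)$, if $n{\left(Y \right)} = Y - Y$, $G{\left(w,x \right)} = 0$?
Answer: $0$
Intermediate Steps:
$n{\left(Y \right)} = 0$
$d{\left(Q \right)} = \frac{Q}{Q + \frac{1}{Q}}$ ($d{\left(Q \right)} = \frac{Q + 0}{Q + \frac{1}{Q}} = \frac{Q}{Q + \frac{1}{Q}}$)
$G{\left(-5,4 \right)} \left(d{\left(-5 \right)} + 6\right)^{2} \left(-12\right) = 0 \left(\frac{\left(-5\right)^{2}}{1 + \left(-5\right)^{2}} + 6\right)^{2} \left(-12\right) = 0 \left(\frac{25}{1 + 25} + 6\right)^{2} \left(-12\right) = 0 \left(\frac{25}{26} + 6\right)^{2} \left(-12\right) = 0 \left(\frac{181}{26}\right)^{2} \left(-12\right) = 0 \cdot \frac{32761}{676} \left(-12\right) = 0 \left(-12\right) = 0$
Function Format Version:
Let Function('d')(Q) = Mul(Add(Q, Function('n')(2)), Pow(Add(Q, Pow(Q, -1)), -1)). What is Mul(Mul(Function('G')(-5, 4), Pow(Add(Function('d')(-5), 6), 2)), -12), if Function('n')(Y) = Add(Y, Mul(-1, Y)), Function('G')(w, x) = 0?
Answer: 0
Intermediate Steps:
Function('n')(Y) = 0
Function('d')(Q) = Mul(Q, Pow(Add(Q, Pow(Q, -1)), -1)) (Function('d')(Q) = Mul(Add(Q, 0), Pow(Add(Q, Pow(Q, -1)), -1)) = Mul(Q, Pow(Add(Q, Pow(Q, -1)), -1)))
Mul(Mul(Function('G')(-5, 4), Pow(Add(Function('d')(-5), 6), 2)), -12) = Mul(Mul(0, Pow(Add(Mul(Pow(-5, 2), Pow(Add(1, Pow(-5, 2)), -1)), 6), 2)), -12) = Mul(Mul(0, Pow(Add(Mul(25, Pow(Add(1, 25), -1)), 6), 2)), -12) = Mul(Mul(0, Pow(Add(Mul(25, Pow(26, -1)), 6), 2)), -12) = Mul(Mul(0, Pow(Add(Mul(25, Rational(1, 26)), 6), 2)), -12) = Mul(Mul(0, Pow(Add(Rational(25, 26), 6), 2)), -12) = Mul(Mul(0, Pow(Rational(181, 26), 2)), -12) = Mul(Mul(0, Rational(32761, 676)), -12) = Mul(0, -12) = 0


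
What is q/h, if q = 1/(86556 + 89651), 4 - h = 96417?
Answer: -1/16988645491 ≈ -5.8863e-11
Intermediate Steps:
h = -96413 (h = 4 - 1*96417 = 4 - 96417 = -96413)
q = 1/176207 ≈ 5.6751e-6
q/h = (1/176207)/(-96413) = (1/176207)*(-1/96413) = -1/16988645491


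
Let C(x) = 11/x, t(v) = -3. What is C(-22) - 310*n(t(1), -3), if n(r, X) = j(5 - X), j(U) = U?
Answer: -4961/2 ≈ -2480.5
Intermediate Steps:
n(r, X) = 5 - X
C(-22) - 310*n(t(1), -3) = 11/(-22) - 310*(5 - 1*(-3)) = 11*(-1/22) - 310*(5 + 3) = -½ - 310*8 = -½ - 2480 = -4961/2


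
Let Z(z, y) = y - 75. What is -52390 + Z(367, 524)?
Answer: -51941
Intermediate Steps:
Z(z, y) = -75 + y
-52390 + Z(367, 524) = -52390 + (-75 + 524) = -52390 + 449 = -51941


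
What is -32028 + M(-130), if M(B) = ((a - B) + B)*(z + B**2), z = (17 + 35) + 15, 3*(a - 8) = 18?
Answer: 205510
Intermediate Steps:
a = 14 (a = 8 + (1/3)*18 = 8 + 6 = 14)
z = 67 (z = 52 + 15 = 67)
M(B) = 938 + 14*B**2 (M(B) = ((14 - B) + B)*(67 + B**2) = 14*(67 + B**2) = 938 + 14*B**2)
-32028 + M(-130) = -32028 + (938 + 14*(-130)**2) = -32028 + (938 + 14*16900) = -32028 + (938 + 236600) = -32028 + 237538 = 205510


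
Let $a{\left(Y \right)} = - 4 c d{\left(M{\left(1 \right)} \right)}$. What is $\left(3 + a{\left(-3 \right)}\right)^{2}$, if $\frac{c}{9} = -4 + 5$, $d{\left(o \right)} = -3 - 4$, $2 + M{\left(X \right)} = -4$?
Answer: $65025$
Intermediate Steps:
$M{\left(X \right)} = -6$ ($M{\left(X \right)} = -2 - 4 = -6$)
$d{\left(o \right)} = -7$
$c = 9$ ($c = 9 \left(-4 + 5\right) = 9 \cdot 1 = 9$)
$a{\left(Y \right)} = 252$ ($a{\left(Y \right)} = \left(-4\right) 9 \left(-7\right) = \left(-36\right) \left(-7\right) = 252$)
$\left(3 + a{\left(-3 \right)}\right)^{2} = \left(3 + 252\right)^{2} = 255^{2} = 65025$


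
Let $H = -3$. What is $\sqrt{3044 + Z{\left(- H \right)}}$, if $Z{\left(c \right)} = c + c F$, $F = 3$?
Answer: $4 \sqrt{191} \approx 55.281$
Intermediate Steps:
$Z{\left(c \right)} = 4 c$ ($Z{\left(c \right)} = c + c 3 = c + 3 c = 4 c$)
$\sqrt{3044 + Z{\left(- H \right)}} = \sqrt{3044 + 4 \left(\left(-1\right) \left(-3\right)\right)} = \sqrt{3044 + 4 \cdot 3} = \sqrt{3044 + 12} = \sqrt{3056} = 4 \sqrt{191}$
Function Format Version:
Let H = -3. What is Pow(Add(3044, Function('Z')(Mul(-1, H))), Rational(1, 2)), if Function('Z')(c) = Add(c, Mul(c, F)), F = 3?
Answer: Mul(4, Pow(191, Rational(1, 2))) ≈ 55.281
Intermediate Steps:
Function('Z')(c) = Mul(4, c) (Function('Z')(c) = Add(c, Mul(c, 3)) = Add(c, Mul(3, c)) = Mul(4, c))
Pow(Add(3044, Function('Z')(Mul(-1, H))), Rational(1, 2)) = Pow(Add(3044, Mul(4, Mul(-1, -3))), Rational(1, 2)) = Pow(Add(3044, Mul(4, 3)), Rational(1, 2)) = Pow(Add(3044, 12), Rational(1, 2)) = Pow(3056, Rational(1, 2)) = Mul(4, Pow(191, Rational(1, 2)))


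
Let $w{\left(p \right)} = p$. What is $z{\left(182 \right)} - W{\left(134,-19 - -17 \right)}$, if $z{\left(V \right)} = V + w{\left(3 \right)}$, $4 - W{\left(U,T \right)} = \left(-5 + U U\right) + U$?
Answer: $18266$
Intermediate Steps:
$W{\left(U,T \right)} = 9 - U - U^{2}$ ($W{\left(U,T \right)} = 4 - \left(\left(-5 + U U\right) + U\right) = 4 - \left(\left(-5 + U^{2}\right) + U\right) = 4 - \left(-5 + U + U^{2}\right) = 9 - U - U^{2}$)
$z{\left(V \right)} = 3 + V$ ($z{\left(V \right)} = V + 3 = 3 + V$)
$z{\left(182 \right)} - W{\left(134,-19 - -17 \right)} = \left(3 + 182\right) - \left(9 - 134 - 134^{2}\right) = 185 - \left(9 - 134 - 17956\right) = 185 - -18081 = 185 + 18081 = 18266$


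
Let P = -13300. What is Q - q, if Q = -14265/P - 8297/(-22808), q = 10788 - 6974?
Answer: -57826373169/15167320 ≈ -3812.6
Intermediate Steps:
q = 3814
Q = 21785311/15167320 (Q = -14265/(-13300) - 8297/(-22808) = -14265*(-1/13300) - 8297*(-1/22808) = 2853/2660 + 8297/22808 = 21785311/15167320 ≈ 1.4363)
Q - q = 21785311/15167320 - 1*3814 = 21785311/15167320 - 3814 = -57826373169/15167320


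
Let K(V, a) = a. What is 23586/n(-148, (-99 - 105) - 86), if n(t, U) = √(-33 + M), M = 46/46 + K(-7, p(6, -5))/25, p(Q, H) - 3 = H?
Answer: -58965*I*√802/401 ≈ -4164.3*I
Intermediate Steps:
p(Q, H) = 3 + H
M = 23/25 (M = 46/46 + (3 - 5)/25 = 46*(1/46) - 2*1/25 = 1 - 2/25 = 23/25 ≈ 0.92000)
n(t, U) = I*√802/5 (n(t, U) = √(-33 + 23/25) = √(-802/25) = I*√802/5)
23586/n(-148, (-99 - 105) - 86) = 23586/((I*√802/5)) = 23586*(-5*I*√802/802) = -58965*I*√802/401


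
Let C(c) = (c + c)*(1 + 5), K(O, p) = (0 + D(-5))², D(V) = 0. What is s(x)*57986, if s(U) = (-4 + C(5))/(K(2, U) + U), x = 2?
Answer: 1623608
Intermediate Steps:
K(O, p) = 0 (K(O, p) = (0 + 0)² = 0² = 0)
C(c) = 12*c (C(c) = (2*c)*6 = 12*c)
s(U) = 56/U (s(U) = (-4 + 12*5)/(0 + U) = (-4 + 60)/U = 56/U)
s(x)*57986 = (56/2)*57986 = (56*(½))*57986 = 28*57986 = 1623608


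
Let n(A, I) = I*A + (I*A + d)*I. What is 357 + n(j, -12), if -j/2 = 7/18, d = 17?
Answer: 151/3 ≈ 50.333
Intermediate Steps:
j = -7/9 (j = -14/18 = -2*7/18 = -7/9 ≈ -0.77778)
n(A, I) = A*I + I*(17 + A*I) (n(A, I) = I*A + (I*A + 17)*I = A*I + (A*I + 17)*I = A*I + (17 + A*I)*I = A*I + I*(17 + A*I))
357 + n(j, -12) = 357 - 12*(17 - 7/9 - 7/9*(-12)) = 357 - 12*(17 - 7/9 + 28/3) = 357 - 12*230/9 = 357 - 920/3 = 151/3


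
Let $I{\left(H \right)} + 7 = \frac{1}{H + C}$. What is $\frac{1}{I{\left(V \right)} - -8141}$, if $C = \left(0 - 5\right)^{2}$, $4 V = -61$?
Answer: $\frac{39}{317230} \approx 0.00012294$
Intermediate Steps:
$V = - \frac{61}{4}$ ($V = \frac{1}{4} \left(-61\right) = - \frac{61}{4} \approx -15.25$)
$C = 25$ ($C = \left(-5\right)^{2} = 25$)
$I{\left(H \right)} = -7 + \frac{1}{25 + H}$ ($I{\left(H \right)} = -7 + \frac{1}{H + 25} = -7 + \frac{1}{25 + H}$)
$\frac{1}{I{\left(V \right)} - -8141} = \frac{1}{\frac{-174 - - \frac{427}{4}}{25 - \frac{61}{4}} - -8141} = \frac{1}{\frac{-174 + \frac{427}{4}}{\frac{39}{4}} + 8141} = \frac{1}{\frac{4}{39} \left(- \frac{269}{4}\right) + 8141} = \frac{1}{- \frac{269}{39} + 8141} = \frac{1}{\frac{317230}{39}} = \frac{39}{317230}$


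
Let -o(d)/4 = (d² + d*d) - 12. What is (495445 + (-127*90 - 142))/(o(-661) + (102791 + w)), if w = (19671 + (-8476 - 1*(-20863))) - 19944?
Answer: -161291/1126805 ≈ -0.14314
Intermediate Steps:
w = 12114 (w = (19671 + (-8476 + 20863)) - 19944 = (19671 + 12387) - 19944 = 32058 - 19944 = 12114)
o(d) = 48 - 8*d² (o(d) = -4*((d² + d*d) - 12) = -4*((d² + d²) - 12) = -4*(2*d² - 12) = -4*(-12 + 2*d²) = 48 - 8*d²)
(495445 + (-127*90 - 142))/(o(-661) + (102791 + w)) = (495445 + (-127*90 - 142))/((48 - 8*(-661)²) + (102791 + 12114)) = (495445 + (-11430 - 142))/((48 - 8*436921) + 114905) = (495445 - 11572)/((48 - 3495368) + 114905) = 483873/(-3495320 + 114905) = 483873/(-3380415) = 483873*(-1/3380415) = -161291/1126805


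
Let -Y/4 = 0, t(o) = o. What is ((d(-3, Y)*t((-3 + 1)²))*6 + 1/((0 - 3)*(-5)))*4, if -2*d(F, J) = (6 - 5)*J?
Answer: 4/15 ≈ 0.26667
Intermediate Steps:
Y = 0 (Y = -4*0 = 0)
d(F, J) = -J/2 (d(F, J) = -(6 - 5)*J/2 = -J/2)
((d(-3, Y)*t((-3 + 1)²))*6 + 1/((0 - 3)*(-5)))*4 = (((-½*0)*(-3 + 1)²)*6 + 1/((0 - 3)*(-5)))*4 = ((0*(-2)²)*6 + 1/(-3*(-5)))*4 = ((0*4)*6 + 1/15)*4 = (0*6 + 1/15)*4 = (0 + 1/15)*4 = (1/15)*4 = 4/15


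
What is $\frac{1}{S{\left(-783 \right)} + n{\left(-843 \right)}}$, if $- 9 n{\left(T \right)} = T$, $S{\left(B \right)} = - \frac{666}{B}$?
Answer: $\frac{29}{2741} \approx 0.01058$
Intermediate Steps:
$n{\left(T \right)} = - \frac{T}{9}$
$\frac{1}{S{\left(-783 \right)} + n{\left(-843 \right)}} = \frac{1}{- \frac{666}{-783} - - \frac{281}{3}} = \frac{1}{\left(-666\right) \left(- \frac{1}{783}\right) + \frac{281}{3}} = \frac{1}{\frac{74}{87} + \frac{281}{3}} = \frac{1}{\frac{2741}{29}} = \frac{29}{2741}$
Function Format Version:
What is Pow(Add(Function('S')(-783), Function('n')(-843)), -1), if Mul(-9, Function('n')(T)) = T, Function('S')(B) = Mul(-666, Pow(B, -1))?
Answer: Rational(29, 2741) ≈ 0.010580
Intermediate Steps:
Function('n')(T) = Mul(Rational(-1, 9), T)
Pow(Add(Function('S')(-783), Function('n')(-843)), -1) = Pow(Add(Mul(-666, Pow(-783, -1)), Mul(Rational(-1, 9), -843)), -1) = Pow(Add(Mul(-666, Rational(-1, 783)), Rational(281, 3)), -1) = Pow(Add(Rational(74, 87), Rational(281, 3)), -1) = Pow(Rational(2741, 29), -1) = Rational(29, 2741)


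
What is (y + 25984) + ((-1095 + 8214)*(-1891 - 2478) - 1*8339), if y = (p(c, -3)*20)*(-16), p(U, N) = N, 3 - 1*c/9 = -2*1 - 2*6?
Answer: -31084306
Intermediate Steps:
c = 153 (c = 27 - 9*(-2*1 - 2*6) = 27 - 9*(-2 - 12) = 27 - 9*(-14) = 27 + 126 = 153)
y = 960 (y = -3*20*(-16) = -60*(-16) = 960)
(y + 25984) + ((-1095 + 8214)*(-1891 - 2478) - 1*8339) = (960 + 25984) + ((-1095 + 8214)*(-1891 - 2478) - 1*8339) = 26944 + (7119*(-4369) - 8339) = 26944 + (-31102911 - 8339) = 26944 - 31111250 = -31084306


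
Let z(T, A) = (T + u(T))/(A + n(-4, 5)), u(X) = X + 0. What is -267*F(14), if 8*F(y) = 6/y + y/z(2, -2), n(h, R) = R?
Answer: -40851/112 ≈ -364.74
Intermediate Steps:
u(X) = X
z(T, A) = 2*T/(5 + A) (z(T, A) = (T + T)/(A + 5) = (2*T)/(5 + A) = 2*T/(5 + A))
F(y) = 3/(4*y) + 3*y/32 (F(y) = (6/y + y/((2*2/(5 - 2))))/8 = (6/y + y/((2*2/3)))/8 = (6/y + y/((2*2*(1/3))))/8 = (6/y + y/(4/3))/8 = (6/y + y*(3/4))/8 = (6/y + 3*y/4)/8 = 3/(4*y) + 3*y/32)
-267*F(14) = -801*(8 + 14**2)/(32*14) = -801*(8 + 196)/(32*14) = -801*204/(32*14) = -267*153/112 = -40851/112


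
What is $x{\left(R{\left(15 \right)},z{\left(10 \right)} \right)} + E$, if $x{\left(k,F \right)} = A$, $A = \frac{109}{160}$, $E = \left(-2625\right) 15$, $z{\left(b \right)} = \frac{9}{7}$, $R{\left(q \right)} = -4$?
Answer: $- \frac{6299891}{160} \approx -39374.0$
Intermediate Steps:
$z{\left(b \right)} = \frac{9}{7}$ ($z{\left(b \right)} = 9 \cdot \frac{1}{7} = \frac{9}{7}$)
$E = -39375$
$A = \frac{109}{160}$ ($A = 109 \cdot \frac{1}{160} = \frac{109}{160} \approx 0.68125$)
$x{\left(k,F \right)} = \frac{109}{160}$
$x{\left(R{\left(15 \right)},z{\left(10 \right)} \right)} + E = \frac{109}{160} - 39375 = - \frac{6299891}{160}$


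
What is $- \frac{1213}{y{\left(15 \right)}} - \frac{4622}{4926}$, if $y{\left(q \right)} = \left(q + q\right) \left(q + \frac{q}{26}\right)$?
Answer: $- \frac{17626124}{4987575} \approx -3.534$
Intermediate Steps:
$y{\left(q \right)} = \frac{27 q^{2}}{13}$ ($y{\left(q \right)} = 2 q \left(q + q \frac{1}{26}\right) = 2 q \left(q + \frac{q}{26}\right) = 2 q \frac{27 q}{26} = \frac{27 q^{2}}{13}$)
$- \frac{1213}{y{\left(15 \right)}} - \frac{4622}{4926} = - \frac{1213}{\frac{27}{13} \cdot 15^{2}} - \frac{4622}{4926} = - \frac{1213}{\frac{27}{13} \cdot 225} - \frac{2311}{2463} = - \frac{1213}{\frac{6075}{13}} - \frac{2311}{2463} = \left(-1213\right) \frac{13}{6075} - \frac{2311}{2463} = - \frac{15769}{6075} - \frac{2311}{2463} = - \frac{17626124}{4987575}$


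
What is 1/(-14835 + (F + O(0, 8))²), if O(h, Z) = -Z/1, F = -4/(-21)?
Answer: -441/6515339 ≈ -6.7686e-5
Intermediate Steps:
F = 4/21 (F = -4*(-1/21) = 4/21 ≈ 0.19048)
O(h, Z) = -Z (O(h, Z) = -Z*1 = -Z)
1/(-14835 + (F + O(0, 8))²) = 1/(-14835 + (4/21 - 1*8)²) = 1/(-14835 + (4/21 - 8)²) = 1/(-14835 + (-164/21)²) = 1/(-14835 + 26896/441) = 1/(-6515339/441) = -441/6515339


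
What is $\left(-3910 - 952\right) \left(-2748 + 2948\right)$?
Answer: $-972400$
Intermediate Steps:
$\left(-3910 - 952\right) \left(-2748 + 2948\right) = \left(-4862\right) 200 = -972400$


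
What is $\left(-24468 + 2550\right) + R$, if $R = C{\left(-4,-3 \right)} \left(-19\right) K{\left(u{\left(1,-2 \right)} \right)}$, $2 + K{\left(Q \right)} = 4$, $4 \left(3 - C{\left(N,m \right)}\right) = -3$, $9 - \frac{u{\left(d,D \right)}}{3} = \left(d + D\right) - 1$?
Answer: $- \frac{44121}{2} \approx -22061.0$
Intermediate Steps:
$u{\left(d,D \right)} = 30 - 3 D - 3 d$ ($u{\left(d,D \right)} = 27 - 3 \left(\left(d + D\right) - 1\right) = 27 - 3 \left(\left(D + d\right) - 1\right) = 27 - 3 \left(-1 + D + d\right) = 27 - \left(-3 + 3 D + 3 d\right) = 30 - 3 D - 3 d$)
$C{\left(N,m \right)} = \frac{15}{4}$ ($C{\left(N,m \right)} = 3 - - \frac{3}{4} = 3 + \frac{3}{4} = \frac{15}{4}$)
$K{\left(Q \right)} = 2$ ($K{\left(Q \right)} = -2 + 4 = 2$)
$R = - \frac{285}{2}$ ($R = \frac{15}{4} \left(-19\right) 2 = \left(- \frac{285}{4}\right) 2 = - \frac{285}{2} \approx -142.5$)
$\left(-24468 + 2550\right) + R = \left(-24468 + 2550\right) - \frac{285}{2} = -21918 - \frac{285}{2} = - \frac{44121}{2}$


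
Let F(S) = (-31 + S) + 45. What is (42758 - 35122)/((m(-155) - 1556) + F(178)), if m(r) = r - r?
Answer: -1909/341 ≈ -5.5982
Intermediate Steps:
m(r) = 0
F(S) = 14 + S
(42758 - 35122)/((m(-155) - 1556) + F(178)) = (42758 - 35122)/((0 - 1556) + (14 + 178)) = 7636/(-1556 + 192) = 7636/(-1364) = 7636*(-1/1364) = -1909/341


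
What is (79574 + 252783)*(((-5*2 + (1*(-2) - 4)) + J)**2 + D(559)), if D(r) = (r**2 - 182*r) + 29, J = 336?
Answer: 104084906404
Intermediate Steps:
D(r) = 29 + r**2 - 182*r
(79574 + 252783)*(((-5*2 + (1*(-2) - 4)) + J)**2 + D(559)) = (79574 + 252783)*(((-5*2 + (1*(-2) - 4)) + 336)**2 + (29 + 559**2 - 182*559)) = 332357*(((-10 + (-2 - 4)) + 336)**2 + (29 + 312481 - 101738)) = 332357*(((-10 - 6) + 336)**2 + 210772) = 332357*((-16 + 336)**2 + 210772) = 332357*(320**2 + 210772) = 332357*(102400 + 210772) = 332357*313172 = 104084906404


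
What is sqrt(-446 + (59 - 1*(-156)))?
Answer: I*sqrt(231) ≈ 15.199*I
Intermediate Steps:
sqrt(-446 + (59 - 1*(-156))) = sqrt(-446 + (59 + 156)) = sqrt(-446 + 215) = sqrt(-231) = I*sqrt(231)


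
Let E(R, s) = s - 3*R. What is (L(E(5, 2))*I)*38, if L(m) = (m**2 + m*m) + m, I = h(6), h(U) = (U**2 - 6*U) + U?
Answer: 74100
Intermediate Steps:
h(U) = U**2 - 5*U
I = 6 (I = 6*(-5 + 6) = 6*1 = 6)
L(m) = m + 2*m**2 (L(m) = (m**2 + m**2) + m = 2*m**2 + m = m + 2*m**2)
(L(E(5, 2))*I)*38 = (((2 - 3*5)*(1 + 2*(2 - 3*5)))*6)*38 = (((2 - 15)*(1 + 2*(2 - 15)))*6)*38 = (-13*(1 + 2*(-13))*6)*38 = (-13*(1 - 26)*6)*38 = (-13*(-25)*6)*38 = (325*6)*38 = 1950*38 = 74100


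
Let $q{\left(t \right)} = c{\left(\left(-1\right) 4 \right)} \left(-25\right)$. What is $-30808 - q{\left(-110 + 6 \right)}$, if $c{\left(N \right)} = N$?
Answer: $-30908$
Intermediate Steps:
$q{\left(t \right)} = 100$ ($q{\left(t \right)} = \left(-1\right) 4 \left(-25\right) = \left(-4\right) \left(-25\right) = 100$)
$-30808 - q{\left(-110 + 6 \right)} = -30808 - 100 = -30908$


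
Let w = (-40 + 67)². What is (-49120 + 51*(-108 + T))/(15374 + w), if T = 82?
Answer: -50446/16103 ≈ -3.1327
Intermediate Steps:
w = 729 (w = 27² = 729)
(-49120 + 51*(-108 + T))/(15374 + w) = (-49120 + 51*(-108 + 82))/(15374 + 729) = (-49120 + 51*(-26))/16103 = (-49120 - 1326)*(1/16103) = -50446*1/16103 = -50446/16103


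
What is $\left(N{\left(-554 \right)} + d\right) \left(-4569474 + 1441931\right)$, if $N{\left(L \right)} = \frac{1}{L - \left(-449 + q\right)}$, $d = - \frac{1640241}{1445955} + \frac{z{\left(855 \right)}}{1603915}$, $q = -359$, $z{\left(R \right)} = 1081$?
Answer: $\frac{138760493403139414503}{39271598940770} \approx 3.5334 \cdot 10^{6}$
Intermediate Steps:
$d = - \frac{175282937744}{154612594255}$ ($d = - \frac{1640241}{1445955} + \frac{1081}{1603915} = \left(-1640241\right) \frac{1}{1445955} + 1081 \cdot \frac{1}{1603915} = - \frac{546747}{481985} + \frac{1081}{1603915} = - \frac{175282937744}{154612594255} \approx -1.1337$)
$N{\left(L \right)} = \frac{1}{808 + L}$ ($N{\left(L \right)} = \frac{1}{L + \left(\left(4 + 445\right) - -359\right)} = \frac{1}{L + \left(449 + 359\right)} = \frac{1}{L + 808} = \frac{1}{808 + L}$)
$\left(N{\left(-554 \right)} + d\right) \left(-4569474 + 1441931\right) = \left(\frac{1}{808 - 554} - \frac{175282937744}{154612594255}\right) \left(-4569474 + 1441931\right) = \left(\frac{1}{254} - \frac{175282937744}{154612594255}\right) \left(-3127543\right) = \left(- \frac{44367253592721}{39271598940770}\right) \left(-3127543\right) = \frac{138760493403139414503}{39271598940770}$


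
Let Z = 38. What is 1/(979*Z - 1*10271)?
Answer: 1/26931 ≈ 3.7132e-5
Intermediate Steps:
1/(979*Z - 1*10271) = 1/(979*38 - 1*10271) = 1/(37202 - 10271) = 1/26931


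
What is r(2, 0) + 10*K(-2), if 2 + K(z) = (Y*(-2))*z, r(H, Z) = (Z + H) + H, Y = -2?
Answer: -96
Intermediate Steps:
r(H, Z) = Z + 2*H (r(H, Z) = (H + Z) + H = Z + 2*H)
K(z) = -2 + 4*z (K(z) = -2 + (-2*(-2))*z = -2 + 4*z)
r(2, 0) + 10*K(-2) = (0 + 2*2) + 10*(-2 + 4*(-2)) = (0 + 4) + 10*(-2 - 8) = 4 + 10*(-10) = 4 - 100 = -96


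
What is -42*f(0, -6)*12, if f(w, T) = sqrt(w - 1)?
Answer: -504*I ≈ -504.0*I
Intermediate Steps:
f(w, T) = sqrt(-1 + w)
-42*f(0, -6)*12 = -42*sqrt(-1 + 0)*12 = -42*I*12 = -504*I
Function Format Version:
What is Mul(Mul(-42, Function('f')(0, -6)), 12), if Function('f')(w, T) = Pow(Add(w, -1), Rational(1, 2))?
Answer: Mul(-504, I) ≈ Mul(-504.00, I)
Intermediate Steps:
Function('f')(w, T) = Pow(Add(-1, w), Rational(1, 2))
Mul(Mul(-42, Function('f')(0, -6)), 12) = Mul(Mul(-42, Pow(Add(-1, 0), Rational(1, 2))), 12) = Mul(Mul(-42, Pow(-1, Rational(1, 2))), 12) = Mul(Mul(-42, I), 12) = Mul(-504, I)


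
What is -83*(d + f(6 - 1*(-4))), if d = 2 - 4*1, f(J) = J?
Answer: -664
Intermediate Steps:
d = -2 (d = 2 - 4 = -2)
-83*(d + f(6 - 1*(-4))) = -83*(-2 + (6 - 1*(-4))) = -83*(-2 + (6 + 4)) = -83*(-2 + 10) = -83*8 = -664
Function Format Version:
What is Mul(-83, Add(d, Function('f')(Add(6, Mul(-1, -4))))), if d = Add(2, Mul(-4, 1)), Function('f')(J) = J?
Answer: -664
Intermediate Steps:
d = -2 (d = Add(2, -4) = -2)
Mul(-83, Add(d, Function('f')(Add(6, Mul(-1, -4))))) = Mul(-83, Add(-2, Add(6, Mul(-1, -4)))) = Mul(-83, Add(-2, Add(6, 4))) = Mul(-83, Add(-2, 10)) = Mul(-83, 8) = -664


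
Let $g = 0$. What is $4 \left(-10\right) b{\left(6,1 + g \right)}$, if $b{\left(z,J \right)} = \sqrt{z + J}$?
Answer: $- 40 \sqrt{7} \approx -105.83$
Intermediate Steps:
$b{\left(z,J \right)} = \sqrt{J + z}$
$4 \left(-10\right) b{\left(6,1 + g \right)} = 4 \left(-10\right) \sqrt{\left(1 + 0\right) + 6} = - 40 \sqrt{1 + 6} = - 40 \sqrt{7}$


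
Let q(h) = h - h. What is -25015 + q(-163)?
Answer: -25015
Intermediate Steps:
q(h) = 0
-25015 + q(-163) = -25015 + 0 = -25015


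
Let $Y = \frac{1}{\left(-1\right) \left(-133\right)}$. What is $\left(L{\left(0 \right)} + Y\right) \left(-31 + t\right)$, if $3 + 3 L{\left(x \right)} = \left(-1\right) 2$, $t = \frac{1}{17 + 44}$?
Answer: $\frac{59580}{1159} \approx 51.406$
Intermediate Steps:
$Y = \frac{1}{133} \approx 0.0075188$
$t = \frac{1}{61} \approx 0.016393$
$L{\left(x \right)} = - \frac{5}{3}$ ($L{\left(x \right)} = -1 + \frac{\left(-1\right) 2}{3} = -1 + \frac{1}{3} \left(-2\right) = -1 - \frac{2}{3} = - \frac{5}{3}$)
$\left(L{\left(0 \right)} + Y\right) \left(-31 + t\right) = \left(- \frac{5}{3} + \frac{1}{133}\right) \left(-31 + \frac{1}{61}\right) = \left(- \frac{662}{399}\right) \left(- \frac{1890}{61}\right) = \frac{59580}{1159}$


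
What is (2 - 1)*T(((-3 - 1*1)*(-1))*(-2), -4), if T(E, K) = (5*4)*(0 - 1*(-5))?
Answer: 100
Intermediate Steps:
T(E, K) = 100 (T(E, K) = 20*(0 + 5) = 20*5 = 100)
(2 - 1)*T(((-3 - 1*1)*(-1))*(-2), -4) = (2 - 1)*100 = 1*100 = 100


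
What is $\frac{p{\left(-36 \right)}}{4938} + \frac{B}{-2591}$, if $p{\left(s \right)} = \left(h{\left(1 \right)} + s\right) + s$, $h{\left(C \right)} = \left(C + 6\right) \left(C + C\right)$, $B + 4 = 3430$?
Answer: $- \frac{8533933}{6397179} \approx -1.334$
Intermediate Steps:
$B = 3426$ ($B = -4 + 3430 = 3426$)
$h{\left(C \right)} = 2 C \left(6 + C\right)$ ($h{\left(C \right)} = \left(6 + C\right) 2 C = 2 C \left(6 + C\right)$)
$p{\left(s \right)} = 14 + 2 s$ ($p{\left(s \right)} = \left(2 \cdot 1 \left(6 + 1\right) + s\right) + s = \left(2 \cdot 1 \cdot 7 + s\right) + s = \left(14 + s\right) + s = 14 + 2 s$)
$\frac{p{\left(-36 \right)}}{4938} + \frac{B}{-2591} = \frac{14 + 2 \left(-36\right)}{4938} + \frac{3426}{-2591} = \left(14 - 72\right) \frac{1}{4938} + 3426 \left(- \frac{1}{2591}\right) = \left(-58\right) \frac{1}{4938} - \frac{3426}{2591} = - \frac{29}{2469} - \frac{3426}{2591} = - \frac{8533933}{6397179}$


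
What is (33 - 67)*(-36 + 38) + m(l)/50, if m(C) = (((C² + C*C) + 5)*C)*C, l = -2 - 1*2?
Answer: -1404/25 ≈ -56.160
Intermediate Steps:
l = -4 (l = -2 - 2 = -4)
m(C) = C²*(5 + 2*C²) (m(C) = (((C² + C²) + 5)*C)*C = ((2*C² + 5)*C)*C = ((5 + 2*C²)*C)*C = (C*(5 + 2*C²))*C = C²*(5 + 2*C²))
(33 - 67)*(-36 + 38) + m(l)/50 = (33 - 67)*(-36 + 38) + ((-4)²*(5 + 2*(-4)²))/50 = -34*2 + (16*(5 + 2*16))/50 = -68 + (16*(5 + 32))/50 = -68 + (16*37)/50 = -68 + (1/50)*592 = -68 + 296/25 = -1404/25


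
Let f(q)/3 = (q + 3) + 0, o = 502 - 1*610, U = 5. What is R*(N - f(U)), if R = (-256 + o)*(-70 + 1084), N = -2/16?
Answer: 8904441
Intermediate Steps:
o = -108 (o = 502 - 610 = -108)
N = -⅛ (N = -2*1/16 = -⅛ ≈ -0.12500)
R = -369096 (R = (-256 - 108)*(-70 + 1084) = -364*1014 = -369096)
f(q) = 9 + 3*q (f(q) = 3*((q + 3) + 0) = 3*((3 + q) + 0) = 3*(3 + q) = 9 + 3*q)
R*(N - f(U)) = -369096*(-⅛ - (9 + 3*5)) = -369096*(-⅛ - (9 + 15)) = -369096*(-⅛ - 1*24) = -369096*(-⅛ - 24) = -369096*(-193/8) = 8904441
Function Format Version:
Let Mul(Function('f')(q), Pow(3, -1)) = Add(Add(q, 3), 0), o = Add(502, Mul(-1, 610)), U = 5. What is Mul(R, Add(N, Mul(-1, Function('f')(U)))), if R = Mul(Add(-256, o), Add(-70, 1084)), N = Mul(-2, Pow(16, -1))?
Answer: 8904441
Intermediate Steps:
o = -108 (o = Add(502, -610) = -108)
N = Rational(-1, 8) (N = Mul(-2, Rational(1, 16)) = Rational(-1, 8) ≈ -0.12500)
R = -369096 (R = Mul(Add(-256, -108), Add(-70, 1084)) = Mul(-364, 1014) = -369096)
Function('f')(q) = Add(9, Mul(3, q)) (Function('f')(q) = Mul(3, Add(Add(q, 3), 0)) = Mul(3, Add(Add(3, q), 0)) = Mul(3, Add(3, q)) = Add(9, Mul(3, q)))
Mul(R, Add(N, Mul(-1, Function('f')(U)))) = Mul(-369096, Add(Rational(-1, 8), Mul(-1, Add(9, Mul(3, 5))))) = Mul(-369096, Add(Rational(-1, 8), Mul(-1, Add(9, 15)))) = Mul(-369096, Add(Rational(-1, 8), Mul(-1, 24))) = Mul(-369096, Add(Rational(-1, 8), -24)) = Mul(-369096, Rational(-193, 8)) = 8904441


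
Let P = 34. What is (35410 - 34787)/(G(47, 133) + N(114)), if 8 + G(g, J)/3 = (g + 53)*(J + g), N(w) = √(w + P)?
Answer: 1200966/104050301 - 89*√37/208100602 ≈ 0.011540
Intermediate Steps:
N(w) = √(34 + w) (N(w) = √(w + 34) = √(34 + w))
G(g, J) = -24 + 3*(53 + g)*(J + g) (G(g, J) = -24 + 3*((g + 53)*(J + g)) = -24 + 3*((53 + g)*(J + g)) = -24 + 3*(53 + g)*(J + g))
(35410 - 34787)/(G(47, 133) + N(114)) = (35410 - 34787)/((-24 + 3*47² + 159*133 + 159*47 + 3*133*47) + √(34 + 114)) = 623/((-24 + 3*2209 + 21147 + 7473 + 18753) + √148) = 623/((-24 + 6627 + 21147 + 7473 + 18753) + 2*√37) = 623/(53976 + 2*√37)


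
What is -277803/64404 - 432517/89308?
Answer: -731470211/79886006 ≈ -9.1564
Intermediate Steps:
-277803/64404 - 432517/89308 = -277803*1/64404 - 432517*1/89308 = -30867/7156 - 432517/89308 = -731470211/79886006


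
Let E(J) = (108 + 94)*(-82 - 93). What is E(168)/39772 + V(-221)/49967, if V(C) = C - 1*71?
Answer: -888973437/993643762 ≈ -0.89466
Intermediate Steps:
V(C) = -71 + C (V(C) = C - 71 = -71 + C)
E(J) = -35350 (E(J) = 202*(-175) = -35350)
E(168)/39772 + V(-221)/49967 = -35350/39772 + (-71 - 221)/49967 = -35350*1/39772 - 292*1/49967 = -17675/19886 - 292/49967 = -888973437/993643762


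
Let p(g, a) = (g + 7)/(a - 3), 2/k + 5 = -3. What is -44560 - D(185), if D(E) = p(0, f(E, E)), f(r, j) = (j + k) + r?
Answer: -65369548/1467 ≈ -44560.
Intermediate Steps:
k = -¼ (k = 2/(-5 - 3) = 2/(-8) = 2*(-⅛) = -¼ ≈ -0.25000)
f(r, j) = -¼ + j + r (f(r, j) = (j - ¼) + r = (-¼ + j) + r = -¼ + j + r)
p(g, a) = (7 + g)/(-3 + a)
D(E) = 7/(-13/4 + 2*E) (D(E) = (7 + 0)/(-3 + (-¼ + E + E)) = 7/(-3 + (-¼ + 2*E)) = 7/(-13/4 + 2*E))
-44560 - D(185) = -44560 - 28/(-13 + 8*185) = -44560 - 28/(-13 + 1480) = -44560 - 28/1467 = -65369548/1467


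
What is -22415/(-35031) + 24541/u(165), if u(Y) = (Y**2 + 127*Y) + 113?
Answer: 1942183366/1691752083 ≈ 1.1480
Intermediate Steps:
u(Y) = 113 + Y**2 + 127*Y
-22415/(-35031) + 24541/u(165) = -22415/(-35031) + 24541/(113 + 165**2 + 127*165) = -22415*(-1/35031) + 24541/(113 + 27225 + 20955) = 22415/35031 + 24541/48293 = 1942183366/1691752083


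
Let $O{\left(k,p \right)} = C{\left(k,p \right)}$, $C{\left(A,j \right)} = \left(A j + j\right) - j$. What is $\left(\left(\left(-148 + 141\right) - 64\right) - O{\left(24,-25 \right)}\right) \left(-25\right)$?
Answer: $-13225$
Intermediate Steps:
$C{\left(A,j \right)} = A j$ ($C{\left(A,j \right)} = \left(j + A j\right) - j = A j$)
$O{\left(k,p \right)} = k p$
$\left(\left(\left(-148 + 141\right) - 64\right) - O{\left(24,-25 \right)}\right) \left(-25\right) = \left(\left(\left(-148 + 141\right) - 64\right) - 24 \left(-25\right)\right) \left(-25\right) = \left(\left(-7 - 64\right) - -600\right) \left(-25\right) = \left(-71 + 600\right) \left(-25\right) = 529 \left(-25\right) = -13225$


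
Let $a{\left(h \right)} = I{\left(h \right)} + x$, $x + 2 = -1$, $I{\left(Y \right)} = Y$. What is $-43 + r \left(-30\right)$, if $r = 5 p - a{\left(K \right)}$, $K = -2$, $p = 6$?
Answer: $-1093$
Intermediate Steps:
$x = -3$ ($x = -2 - 1 = -3$)
$a{\left(h \right)} = -3 + h$ ($a{\left(h \right)} = h - 3 = -3 + h$)
$r = 35$ ($r = 5 \cdot 6 - \left(-3 - 2\right) = 30 - -5 = 30 + 5 = 35$)
$-43 + r \left(-30\right) = -43 + 35 \left(-30\right) = -43 - 1050 = -1093$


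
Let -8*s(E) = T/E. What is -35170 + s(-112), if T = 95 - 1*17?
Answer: -15756121/448 ≈ -35170.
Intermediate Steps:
T = 78 (T = 95 - 17 = 78)
s(E) = -39/(4*E)
-35170 + s(-112) = -35170 - 39/4/(-112) = -35170 - 39/4*(-1/112) = -35170 + 39/448 = -15756121/448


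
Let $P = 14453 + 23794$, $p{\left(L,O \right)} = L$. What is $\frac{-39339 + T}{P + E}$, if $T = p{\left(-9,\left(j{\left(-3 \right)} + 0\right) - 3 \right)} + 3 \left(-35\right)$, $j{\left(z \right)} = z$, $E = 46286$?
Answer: $- \frac{39453}{84533} \approx -0.46672$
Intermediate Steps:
$T = -114$ ($T = -9 + 3 \left(-35\right) = -9 - 105 = -114$)
$P = 38247$
$\frac{-39339 + T}{P + E} = \frac{-39339 - 114}{38247 + 46286} = - \frac{39453}{84533}$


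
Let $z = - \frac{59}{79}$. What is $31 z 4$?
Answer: $- \frac{7316}{79} \approx -92.608$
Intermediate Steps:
$z = - \frac{59}{79}$ ($z = \left(-59\right) \frac{1}{79} = - \frac{59}{79} \approx -0.74684$)
$31 z 4 = 31 \left(- \frac{59}{79}\right) 4 = \left(- \frac{1829}{79}\right) 4 = - \frac{7316}{79}$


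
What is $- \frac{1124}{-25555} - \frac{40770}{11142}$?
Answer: $- \frac{57186319}{15818545} \approx -3.6151$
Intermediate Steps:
$- \frac{1124}{-25555} - \frac{40770}{11142} = \left(-1124\right) \left(- \frac{1}{25555}\right) - \frac{2265}{619} = \frac{1124}{25555} - \frac{2265}{619} = - \frac{57186319}{15818545}$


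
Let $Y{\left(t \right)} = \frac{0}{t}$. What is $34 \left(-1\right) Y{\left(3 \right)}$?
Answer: $0$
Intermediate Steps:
$Y{\left(t \right)} = 0$
$34 \left(-1\right) Y{\left(3 \right)} = 34 \left(-1\right) 0 = \left(-34\right) 0 = 0$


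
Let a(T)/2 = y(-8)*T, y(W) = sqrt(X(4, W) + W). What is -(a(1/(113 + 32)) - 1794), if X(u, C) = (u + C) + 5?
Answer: 1794 - 2*I*sqrt(7)/145 ≈ 1794.0 - 0.036493*I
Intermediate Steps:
X(u, C) = 5 + C + u (X(u, C) = (C + u) + 5 = 5 + C + u)
y(W) = sqrt(9 + 2*W) (y(W) = sqrt((5 + W + 4) + W) = sqrt((9 + W) + W) = sqrt(9 + 2*W))
a(T) = 2*I*T*sqrt(7) (a(T) = 2*(sqrt(9 + 2*(-8))*T) = 2*(sqrt(9 - 16)*T) = 2*(sqrt(-7)*T) = 2*((I*sqrt(7))*T) = 2*(I*T*sqrt(7)) = 2*I*T*sqrt(7))
-(a(1/(113 + 32)) - 1794) = -(2*I*sqrt(7)/(113 + 32) - 1794) = -(2*I*sqrt(7)/145 - 1794) = -(-1794 + 2*I*sqrt(7)/145) = 1794 - 2*I*sqrt(7)/145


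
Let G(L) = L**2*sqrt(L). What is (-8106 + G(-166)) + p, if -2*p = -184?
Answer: -8014 + 27556*I*sqrt(166) ≈ -8014.0 + 3.5503e+5*I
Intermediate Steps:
p = 92 (p = -1/2*(-184) = 92)
G(L) = L**(5/2)
(-8106 + G(-166)) + p = (-8106 + (-166)**(5/2)) + 92 = (-8106 + 27556*I*sqrt(166)) + 92 = -8014 + 27556*I*sqrt(166)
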